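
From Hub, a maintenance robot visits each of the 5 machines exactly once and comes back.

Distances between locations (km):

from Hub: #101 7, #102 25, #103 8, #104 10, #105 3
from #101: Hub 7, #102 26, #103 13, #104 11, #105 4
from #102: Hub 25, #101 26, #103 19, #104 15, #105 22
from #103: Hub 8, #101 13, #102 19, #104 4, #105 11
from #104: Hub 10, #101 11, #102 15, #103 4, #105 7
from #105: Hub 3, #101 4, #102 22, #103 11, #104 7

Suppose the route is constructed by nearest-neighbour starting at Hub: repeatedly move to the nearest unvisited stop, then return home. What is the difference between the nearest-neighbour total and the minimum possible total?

From Hub: #105=3, #101=7, #103=8, #104=10, #102=25 → choose #105 (3).
From #105: #101=4, #104=7, #103=11, #102=22 → choose #101 (4).
From #101: #104=11, #103=13, #102=26 → choose #104 (11).
From #104: #103=4, #102=15 → choose #103 (4).
From #103: #102=19 → choose #102 (19).
NN route Hub → #105 → #101 → #104 → #103 → #102 → Hub costs 66.
Optimal: Hub → #101 → #105 → #102 → #104 → #103 → Hub costs 60 (by enumerating all 60 distinct tours).
Excess = 66 − 60 = 6.

Excess over optimum: 6 km.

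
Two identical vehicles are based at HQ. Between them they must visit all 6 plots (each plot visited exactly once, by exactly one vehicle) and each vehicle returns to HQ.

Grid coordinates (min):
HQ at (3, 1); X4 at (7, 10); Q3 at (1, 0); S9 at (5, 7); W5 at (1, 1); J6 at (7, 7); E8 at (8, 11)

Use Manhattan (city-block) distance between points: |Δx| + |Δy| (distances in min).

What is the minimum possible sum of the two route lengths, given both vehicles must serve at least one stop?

36 min — the smallest possible combined total.

There are 2^5 − 1 = 31 ways to divide the 6 stops into two non-empty groups. For each, the best each vehicle can do is its own shortest tour through its group:
  {X4} + {Q3, S9, W5, J6, E8}: 26 + 36 = 62
  {Q3} + {X4, S9, W5, J6, E8}: 6 + 34 = 40
  {X4, Q3} + {S9, W5, J6, E8}: 32 + 34 = 66
  {S9} + {X4, Q3, W5, J6, E8}: 16 + 36 = 52
  {X4, S9} + {Q3, W5, J6, E8}: 26 + 36 = 62
  {Q3, S9} + {X4, W5, J6, E8}: 22 + 34 = 56
  … (31 splits in total)
  {Q3, W5} + {X4, S9, J6, E8}: 6 + 30 = 36  ← best
Best: vehicle 1 HQ → Q3 → W5 → HQ = 6; vehicle 2 HQ → X4 → E8 → J6 → S9 → HQ = 30; combined 36.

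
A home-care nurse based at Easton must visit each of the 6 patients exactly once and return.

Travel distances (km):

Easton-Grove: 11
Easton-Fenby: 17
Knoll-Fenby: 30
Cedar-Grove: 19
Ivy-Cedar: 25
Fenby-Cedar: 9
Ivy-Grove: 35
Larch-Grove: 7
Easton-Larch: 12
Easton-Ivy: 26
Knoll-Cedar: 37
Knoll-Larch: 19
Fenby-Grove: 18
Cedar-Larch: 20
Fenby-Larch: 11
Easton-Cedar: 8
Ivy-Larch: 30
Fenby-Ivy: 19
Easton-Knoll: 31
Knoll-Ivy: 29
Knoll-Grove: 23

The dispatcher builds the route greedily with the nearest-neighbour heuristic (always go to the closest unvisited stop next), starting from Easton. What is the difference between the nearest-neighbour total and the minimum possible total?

Easton: Cedar=8, Grove=11, Larch=12, Fenby=17, Ivy=26, Knoll=31 ⇒ Cedar
Cedar: Fenby=9, Grove=19, Larch=20, Ivy=25, Knoll=37 ⇒ Fenby
Fenby: Larch=11, Grove=18, Ivy=19, Knoll=30 ⇒ Larch
Larch: Grove=7, Knoll=19, Ivy=30 ⇒ Grove
Grove: Knoll=23, Ivy=35 ⇒ Knoll
Knoll: Ivy=29 ⇒ Ivy
NN route Easton → Cedar → Fenby → Larch → Grove → Knoll → Ivy → Easton costs 113.
Optimal: Easton → Cedar → Fenby → Ivy → Knoll → Larch → Grove → Easton costs 102 (by enumerating all 360 distinct tours).
Excess = 113 − 102 = 11.

The nearest-neighbour route is 11 km longer than optimal.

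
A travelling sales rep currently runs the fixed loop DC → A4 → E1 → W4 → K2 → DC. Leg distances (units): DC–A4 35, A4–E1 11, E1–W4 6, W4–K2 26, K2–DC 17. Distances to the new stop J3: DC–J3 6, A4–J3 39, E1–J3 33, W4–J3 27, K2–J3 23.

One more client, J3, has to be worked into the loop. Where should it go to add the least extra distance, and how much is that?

Adding 10 by placing J3 on the DC–A4 leg.

Insertion cost between consecutive stops i–j is d(i,J3) + d(J3,j) − d(i,j):
  between DC and A4: 6 + 39 − 35 = 10
  between A4 and E1: 39 + 33 − 11 = 61
  between E1 and W4: 33 + 27 − 6 = 54
  between W4 and K2: 27 + 23 − 26 = 24
  between K2 and DC: 23 + 6 − 17 = 12
Cheapest insertion is between DC and A4, adding 10.
New total = 95 + 10 = 105.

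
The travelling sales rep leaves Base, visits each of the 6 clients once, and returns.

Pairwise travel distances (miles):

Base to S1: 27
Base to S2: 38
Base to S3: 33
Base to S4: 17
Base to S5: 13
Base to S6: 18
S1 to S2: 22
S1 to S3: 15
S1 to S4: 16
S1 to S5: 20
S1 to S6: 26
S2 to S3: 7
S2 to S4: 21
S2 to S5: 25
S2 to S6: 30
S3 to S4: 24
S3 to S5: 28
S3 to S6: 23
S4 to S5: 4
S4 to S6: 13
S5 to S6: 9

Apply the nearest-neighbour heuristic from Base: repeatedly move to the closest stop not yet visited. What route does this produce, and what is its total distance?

From Base: distances to unvisited — S5=13, S4=17, S6=18, S1=27, S3=33, S2=38. Nearest is S5 (13).
From S5: distances to unvisited — S4=4, S6=9, S1=20, S2=25, S3=28. Nearest is S4 (4).
From S4: distances to unvisited — S6=13, S1=16, S2=21, S3=24. Nearest is S6 (13).
From S6: distances to unvisited — S3=23, S1=26, S2=30. Nearest is S3 (23).
From S3: distances to unvisited — S2=7, S1=15. Nearest is S2 (7).
From S2: distances to unvisited — S1=22. Nearest is S1 (22).
Return S1→Base: 27.
Total = 13 + 4 + 13 + 23 + 7 + 22 + 27 = 109.

Total distance 109 miles via the nearest-neighbour route Base → S5 → S4 → S6 → S3 → S2 → S1 → Base.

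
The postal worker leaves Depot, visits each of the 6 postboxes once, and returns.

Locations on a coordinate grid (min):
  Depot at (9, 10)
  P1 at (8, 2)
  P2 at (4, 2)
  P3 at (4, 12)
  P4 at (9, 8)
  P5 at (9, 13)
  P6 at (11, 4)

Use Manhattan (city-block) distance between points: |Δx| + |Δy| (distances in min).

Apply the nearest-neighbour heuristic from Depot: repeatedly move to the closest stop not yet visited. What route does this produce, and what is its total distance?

From Depot: distances to unvisited — P4=2, P5=3, P3=7, P6=8, P1=9, P2=13. Nearest is P4 (2).
From P4: distances to unvisited — P5=5, P6=6, P1=7, P3=9, P2=11. Nearest is P5 (5).
From P5: distances to unvisited — P3=6, P6=11, P1=12, P2=16. Nearest is P3 (6).
From P3: distances to unvisited — P2=10, P1=14, P6=15. Nearest is P2 (10).
From P2: distances to unvisited — P1=4, P6=9. Nearest is P1 (4).
From P1: distances to unvisited — P6=5. Nearest is P6 (5).
Return P6→Depot: 8.
Total = 2 + 5 + 6 + 10 + 4 + 5 + 8 = 40.

Total distance 40 min via the nearest-neighbour route Depot → P4 → P5 → P3 → P2 → P1 → P6 → Depot.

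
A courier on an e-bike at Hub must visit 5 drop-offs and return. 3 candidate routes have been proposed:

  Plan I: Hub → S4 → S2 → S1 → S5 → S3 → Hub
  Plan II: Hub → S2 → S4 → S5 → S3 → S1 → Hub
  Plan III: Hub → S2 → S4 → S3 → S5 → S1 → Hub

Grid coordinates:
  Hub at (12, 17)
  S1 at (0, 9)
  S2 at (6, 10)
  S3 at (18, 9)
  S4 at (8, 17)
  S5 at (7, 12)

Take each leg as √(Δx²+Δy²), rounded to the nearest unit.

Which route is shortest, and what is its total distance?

46 — Plan I is the shortest.

Plan I: 4 + 7 + 6 + 8 + 11 + 10 = 46
Plan II: 9 + 7 + 5 + 11 + 18 + 14 = 64
Plan III: 9 + 7 + 13 + 11 + 8 + 14 = 62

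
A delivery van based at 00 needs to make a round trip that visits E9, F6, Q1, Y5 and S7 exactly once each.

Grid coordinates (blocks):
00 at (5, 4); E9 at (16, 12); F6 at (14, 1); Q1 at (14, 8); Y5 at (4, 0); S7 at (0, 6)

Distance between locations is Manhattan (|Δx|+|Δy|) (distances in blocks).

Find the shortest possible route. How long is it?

58 blocks — the shortest possible round trip.

00 - E9 - F6 - Q1 - Y5 - S7 - 00: 19+13+7+18+10+7 = 74
00 - E9 - F6 - Q1 - S7 - Y5 - 00: 19+13+7+16+10+5 = 70
00 - E9 - F6 - Y5 - Q1 - S7 - 00: 19+13+11+18+16+7 = 84
00 - E9 - F6 - Y5 - S7 - Q1 - 00: 19+13+11+10+16+13 = 82
00 - E9 - F6 - S7 - Q1 - Y5 - 00: 19+13+19+16+18+5 = 90
00 - E9 - F6 - S7 - Y5 - Q1 - 00: 19+13+19+10+18+13 = 92
00 - E9 - Q1 - F6 - Y5 - S7 - 00: 19+6+7+11+10+7 = 60
00 - E9 - Q1 - F6 - S7 - Y5 - 00: 19+6+7+19+10+5 = 66
00 - E9 - Q1 - Y5 - F6 - S7 - 00: 19+6+18+11+19+7 = 80
00 - E9 - Q1 - Y5 - S7 - F6 - 00: 19+6+18+10+19+12 = 84
00 - E9 - Q1 - S7 - F6 - Y5 - 00: 19+6+16+19+11+5 = 76
00 - E9 - Q1 - S7 - Y5 - F6 - 00: 19+6+16+10+11+12 = 74
00 - E9 - Y5 - F6 - Q1 - S7 - 00: 19+24+11+7+16+7 = 84
00 - E9 - Y5 - F6 - S7 - Q1 - 00: 19+24+11+19+16+13 = 102
… (46 more)
00 - Y5 - F6 - E9 - Q1 - S7 - 00: 5+11+13+6+16+7 = 58  ← best
The minimum is 58.
One optimal route: 00 → Y5 → F6 → E9 → Q1 → S7 → 00 (or its reverse).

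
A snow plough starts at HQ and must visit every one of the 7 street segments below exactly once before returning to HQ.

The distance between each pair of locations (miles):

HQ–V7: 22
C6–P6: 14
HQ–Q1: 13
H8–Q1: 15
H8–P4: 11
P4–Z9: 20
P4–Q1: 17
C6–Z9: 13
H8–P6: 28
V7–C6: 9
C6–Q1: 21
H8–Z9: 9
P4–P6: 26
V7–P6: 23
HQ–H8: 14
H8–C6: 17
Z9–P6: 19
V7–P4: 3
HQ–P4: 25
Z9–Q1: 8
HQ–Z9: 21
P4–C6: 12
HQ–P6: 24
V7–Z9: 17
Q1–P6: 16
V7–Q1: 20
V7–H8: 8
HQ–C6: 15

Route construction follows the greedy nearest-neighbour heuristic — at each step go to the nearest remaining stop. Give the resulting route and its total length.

Total distance 91 miles via the nearest-neighbour route HQ → Q1 → Z9 → H8 → V7 → P4 → C6 → P6 → HQ.

From HQ: distances to unvisited — Q1=13, H8=14, C6=15, Z9=21, V7=22, P6=24, P4=25. Nearest is Q1 (13).
From Q1: distances to unvisited — Z9=8, H8=15, P6=16, P4=17, V7=20, C6=21. Nearest is Z9 (8).
From Z9: distances to unvisited — H8=9, C6=13, V7=17, P6=19, P4=20. Nearest is H8 (9).
From H8: distances to unvisited — V7=8, P4=11, C6=17, P6=28. Nearest is V7 (8).
From V7: distances to unvisited — P4=3, C6=9, P6=23. Nearest is P4 (3).
From P4: distances to unvisited — C6=12, P6=26. Nearest is C6 (12).
From C6: distances to unvisited — P6=14. Nearest is P6 (14).
Return P6→HQ: 24.
Total = 13 + 8 + 9 + 8 + 3 + 12 + 14 + 24 = 91.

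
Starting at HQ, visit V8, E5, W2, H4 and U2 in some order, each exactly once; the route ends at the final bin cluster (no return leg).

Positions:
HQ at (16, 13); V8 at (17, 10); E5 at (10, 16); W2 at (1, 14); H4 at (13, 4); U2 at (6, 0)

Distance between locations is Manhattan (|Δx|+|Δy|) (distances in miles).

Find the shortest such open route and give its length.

There are 5! = 120 possible orderings.
HQ→V8→E5→W2→H4→U2: 4+13+11+22+11 = 61
HQ→V8→E5→W2→U2→H4: 4+13+11+19+11 = 58
HQ→V8→E5→H4→W2→U2: 4+13+15+22+19 = 73
HQ→V8→E5→H4→U2→W2: 4+13+15+11+19 = 62
HQ→V8→E5→U2→W2→H4: 4+13+20+19+22 = 78
HQ→V8→E5→U2→H4→W2: 4+13+20+11+22 = 70
HQ→V8→W2→E5→H4→U2: 4+20+11+15+11 = 61
HQ→V8→W2→E5→U2→H4: 4+20+11+20+11 = 66
HQ→V8→W2→H4→E5→U2: 4+20+22+15+20 = 81
HQ→V8→W2→H4→U2→E5: 4+20+22+11+20 = 77
HQ→V8→W2→U2→E5→H4: 4+20+19+20+15 = 78
HQ→V8→W2→U2→H4→E5: 4+20+19+11+15 = 69
HQ→V8→H4→E5→W2→U2: 4+10+15+11+19 = 59
HQ→V8→H4→E5→U2→W2: 4+10+15+20+19 = 68
… (106 more)
HQ→V8→H4→U2→W2→E5: 4+10+11+19+11 = 55  ← best
The minimum is 55.
One shortest path: HQ → V8 → H4 → U2 → W2 → E5.

55 miles — the minimum one-way total.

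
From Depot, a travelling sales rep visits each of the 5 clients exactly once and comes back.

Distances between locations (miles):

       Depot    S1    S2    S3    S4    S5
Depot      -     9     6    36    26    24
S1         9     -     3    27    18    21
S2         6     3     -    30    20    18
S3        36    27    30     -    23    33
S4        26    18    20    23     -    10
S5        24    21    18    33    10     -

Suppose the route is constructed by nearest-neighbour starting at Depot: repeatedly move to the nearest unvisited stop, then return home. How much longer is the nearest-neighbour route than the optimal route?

Excess over optimum: 13 miles.

Depot: S2=6, S1=9, S5=24, S4=26, S3=36 ⇒ S2
S2: S1=3, S5=18, S4=20, S3=30 ⇒ S1
S1: S4=18, S5=21, S3=27 ⇒ S4
S4: S5=10, S3=23 ⇒ S5
S5: S3=33 ⇒ S3
NN route Depot → S2 → S1 → S4 → S5 → S3 → Depot costs 106.
Optimal: Depot → S1 → S3 → S4 → S5 → S2 → Depot costs 93 (by enumerating all 60 distinct tours).
Excess = 106 − 93 = 13.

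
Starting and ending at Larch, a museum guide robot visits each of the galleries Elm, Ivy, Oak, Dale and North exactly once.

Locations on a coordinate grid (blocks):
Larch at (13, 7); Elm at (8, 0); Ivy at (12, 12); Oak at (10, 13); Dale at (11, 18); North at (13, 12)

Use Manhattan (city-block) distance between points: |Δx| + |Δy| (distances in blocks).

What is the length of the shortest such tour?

With 5 stops there are 5!/2 = 60 distinct round trips (a route and its reverse cost the same).
Larch → Elm → Ivy → Oak → Dale → North → Larch: 12+16+3+6+8+5 = 50
Larch → Elm → Ivy → Oak → North → Dale → Larch: 12+16+3+4+8+13 = 56
Larch → Elm → Ivy → Dale → Oak → North → Larch: 12+16+7+6+4+5 = 50
Larch → Elm → Ivy → Dale → North → Oak → Larch: 12+16+7+8+4+9 = 56
Larch → Elm → Ivy → North → Oak → Dale → Larch: 12+16+1+4+6+13 = 52
Larch → Elm → Ivy → North → Dale → Oak → Larch: 12+16+1+8+6+9 = 52
Larch → Elm → Oak → Ivy → Dale → North → Larch: 12+15+3+7+8+5 = 50
Larch → Elm → Oak → Ivy → North → Dale → Larch: 12+15+3+1+8+13 = 52
Larch → Elm → Oak → Dale → Ivy → North → Larch: 12+15+6+7+1+5 = 46
Larch → Elm → Oak → Dale → North → Ivy → Larch: 12+15+6+8+1+6 = 48
Larch → Elm → Oak → North → Ivy → Dale → Larch: 12+15+4+1+7+13 = 52
Larch → Elm → Oak → North → Dale → Ivy → Larch: 12+15+4+8+7+6 = 52
Larch → Elm → Dale → Ivy → Oak → North → Larch: 12+21+7+3+4+5 = 52
Larch → Elm → Dale → Ivy → North → Oak → Larch: 12+21+7+1+4+9 = 54
… (46 more)
The minimum is 46.
One optimal route: Larch → Elm → Oak → Dale → Ivy → North → Larch (or its reverse).

46 blocks — the shortest possible round trip.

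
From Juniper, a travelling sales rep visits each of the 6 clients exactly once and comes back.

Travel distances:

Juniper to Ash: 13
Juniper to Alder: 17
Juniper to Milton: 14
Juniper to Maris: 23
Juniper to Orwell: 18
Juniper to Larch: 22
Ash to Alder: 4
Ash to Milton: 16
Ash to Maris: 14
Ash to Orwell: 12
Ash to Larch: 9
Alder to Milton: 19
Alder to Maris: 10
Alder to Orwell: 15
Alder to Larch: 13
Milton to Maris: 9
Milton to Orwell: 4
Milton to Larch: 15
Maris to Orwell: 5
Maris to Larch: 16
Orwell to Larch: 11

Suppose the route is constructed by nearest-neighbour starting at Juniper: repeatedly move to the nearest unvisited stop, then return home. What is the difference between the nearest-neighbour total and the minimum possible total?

From Juniper: Ash=13, Milton=14, Alder=17, Orwell=18, Larch=22, Maris=23 → choose Ash (13).
From Ash: Alder=4, Larch=9, Orwell=12, Maris=14, Milton=16 → choose Alder (4).
From Alder: Maris=10, Larch=13, Orwell=15, Milton=19 → choose Maris (10).
From Maris: Orwell=5, Milton=9, Larch=16 → choose Orwell (5).
From Orwell: Milton=4, Larch=11 → choose Milton (4).
From Milton: Larch=15 → choose Larch (15).
NN route Juniper → Ash → Alder → Maris → Orwell → Milton → Larch → Juniper costs 73.
Optimal: Juniper → Ash → Larch → Alder → Maris → Orwell → Milton → Juniper costs 68 (by enumerating all 360 distinct tours).
Excess = 73 − 68 = 5.

Excess over optimum: 5.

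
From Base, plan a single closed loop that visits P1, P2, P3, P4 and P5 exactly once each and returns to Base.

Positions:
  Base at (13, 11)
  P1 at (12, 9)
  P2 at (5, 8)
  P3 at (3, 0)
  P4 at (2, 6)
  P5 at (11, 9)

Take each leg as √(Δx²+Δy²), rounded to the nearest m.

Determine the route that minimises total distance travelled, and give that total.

Base-P1-P2-P3-P4-P5-Base: 2+7+8+6+9+3 = 35
Base-P1-P2-P3-P5-P4-Base: 2+7+8+12+9+12 = 50
Base-P1-P2-P4-P3-P5-Base: 2+7+4+6+12+3 = 34
Base-P1-P2-P4-P5-P3-Base: 2+7+4+9+12+15 = 49
Base-P1-P2-P5-P3-P4-Base: 2+7+6+12+6+12 = 45
Base-P1-P2-P5-P4-P3-Base: 2+7+6+9+6+15 = 45
Base-P1-P3-P2-P4-P5-Base: 2+13+8+4+9+3 = 39
Base-P1-P3-P2-P5-P4-Base: 2+13+8+6+9+12 = 50
Base-P1-P3-P4-P2-P5-Base: 2+13+6+4+6+3 = 34
Base-P1-P3-P4-P5-P2-Base: 2+13+6+9+6+9 = 45
Base-P1-P3-P5-P2-P4-Base: 2+13+12+6+4+12 = 49
Base-P1-P3-P5-P4-P2-Base: 2+13+12+9+4+9 = 49
Base-P1-P4-P2-P3-P5-Base: 2+10+4+8+12+3 = 39
Base-P1-P4-P2-P5-P3-Base: 2+10+4+6+12+15 = 49
… (46 more)
The minimum is 34.
One optimal route: Base → P1 → P2 → P4 → P3 → P5 → Base (or its reverse).

34 m — the shortest possible round trip.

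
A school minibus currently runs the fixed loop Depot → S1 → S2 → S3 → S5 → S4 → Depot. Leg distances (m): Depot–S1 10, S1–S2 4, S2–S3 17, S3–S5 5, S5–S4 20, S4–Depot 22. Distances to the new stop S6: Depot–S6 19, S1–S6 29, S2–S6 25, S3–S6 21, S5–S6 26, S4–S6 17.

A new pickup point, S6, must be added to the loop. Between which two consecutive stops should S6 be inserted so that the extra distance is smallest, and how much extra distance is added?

Insertion cost between consecutive stops i–j is d(i,S6) + d(S6,j) − d(i,j):
  between Depot and S1: 19 + 29 − 10 = 38
  between S1 and S2: 29 + 25 − 4 = 50
  between S2 and S3: 25 + 21 − 17 = 29
  between S3 and S5: 21 + 26 − 5 = 42
  between S5 and S4: 26 + 17 − 20 = 23
  between S4 and Depot: 17 + 19 − 22 = 14
Cheapest insertion is between S4 and Depot, adding 14.
New total = 78 + 14 = 92.

Minimum extra distance: 14 m, inserting S6 between S4 and Depot.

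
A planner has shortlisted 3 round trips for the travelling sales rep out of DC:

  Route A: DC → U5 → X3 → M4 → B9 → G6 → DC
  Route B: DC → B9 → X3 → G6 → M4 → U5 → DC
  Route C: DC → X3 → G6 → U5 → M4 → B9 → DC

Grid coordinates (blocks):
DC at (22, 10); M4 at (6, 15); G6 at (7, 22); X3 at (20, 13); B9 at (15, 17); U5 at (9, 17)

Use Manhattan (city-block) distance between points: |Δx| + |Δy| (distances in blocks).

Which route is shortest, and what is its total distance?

Route A: 20 + 15 + 16 + 11 + 13 + 27 = 102
Route B: 14 + 9 + 22 + 8 + 5 + 20 = 78
Route C: 5 + 22 + 7 + 5 + 11 + 14 = 64

Shortest is Route C, total 64 blocks.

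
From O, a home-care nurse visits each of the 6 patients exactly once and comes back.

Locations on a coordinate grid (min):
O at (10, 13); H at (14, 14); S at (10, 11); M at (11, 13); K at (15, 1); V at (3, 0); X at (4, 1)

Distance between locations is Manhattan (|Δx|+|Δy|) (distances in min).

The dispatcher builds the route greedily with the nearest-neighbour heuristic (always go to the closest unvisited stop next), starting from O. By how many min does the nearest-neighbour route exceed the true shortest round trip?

O: M=1, S=2, H=5, K=17, X=18, V=20 ⇒ M
M: S=3, H=4, K=16, X=19, V=21 ⇒ S
S: H=7, K=15, X=16, V=18 ⇒ H
H: K=14, X=23, V=25 ⇒ K
K: X=11, V=13 ⇒ X
X: V=2 ⇒ V
NN route O → M → S → H → K → X → V → O costs 58.
Optimal: O → S → V → X → K → H → M → O costs 52 (by enumerating all 360 distinct tours).
Excess = 58 − 52 = 6.

Excess over optimum: 6 min.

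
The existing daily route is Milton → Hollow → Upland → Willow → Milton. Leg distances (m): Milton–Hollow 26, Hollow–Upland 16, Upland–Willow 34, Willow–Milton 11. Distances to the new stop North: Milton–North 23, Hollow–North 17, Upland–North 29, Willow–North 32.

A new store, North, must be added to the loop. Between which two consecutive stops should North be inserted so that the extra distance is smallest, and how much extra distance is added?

Insertion cost between consecutive stops i–j is d(i,North) + d(North,j) − d(i,j):
  between Milton and Hollow: 23 + 17 − 26 = 14
  between Hollow and Upland: 17 + 29 − 16 = 30
  between Upland and Willow: 29 + 32 − 34 = 27
  between Willow and Milton: 32 + 23 − 11 = 44
Cheapest insertion is between Milton and Hollow, adding 14.
New total = 87 + 14 = 101.

Minimum extra distance: 14 m, inserting North between Milton and Hollow.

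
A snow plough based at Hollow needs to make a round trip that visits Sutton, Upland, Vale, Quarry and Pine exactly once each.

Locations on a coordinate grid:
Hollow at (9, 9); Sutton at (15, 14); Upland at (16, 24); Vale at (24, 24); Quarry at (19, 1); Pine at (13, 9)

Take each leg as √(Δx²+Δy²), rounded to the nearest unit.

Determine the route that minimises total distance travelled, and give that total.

64 — the shortest possible round trip.

Hollow-Sutton-Upland-Vale-Quarry-Pine-Hollow: 8+10+8+24+10+4 = 64
Hollow-Sutton-Upland-Vale-Pine-Quarry-Hollow: 8+10+8+19+10+13 = 68
Hollow-Sutton-Upland-Quarry-Vale-Pine-Hollow: 8+10+23+24+19+4 = 88
Hollow-Sutton-Upland-Quarry-Pine-Vale-Hollow: 8+10+23+10+19+21 = 91
Hollow-Sutton-Upland-Pine-Vale-Quarry-Hollow: 8+10+15+19+24+13 = 89
Hollow-Sutton-Upland-Pine-Quarry-Vale-Hollow: 8+10+15+10+24+21 = 88
Hollow-Sutton-Vale-Upland-Quarry-Pine-Hollow: 8+13+8+23+10+4 = 66
Hollow-Sutton-Vale-Upland-Pine-Quarry-Hollow: 8+13+8+15+10+13 = 67
Hollow-Sutton-Vale-Quarry-Upland-Pine-Hollow: 8+13+24+23+15+4 = 87
Hollow-Sutton-Vale-Quarry-Pine-Upland-Hollow: 8+13+24+10+15+17 = 87
Hollow-Sutton-Vale-Pine-Upland-Quarry-Hollow: 8+13+19+15+23+13 = 91
Hollow-Sutton-Vale-Pine-Quarry-Upland-Hollow: 8+13+19+10+23+17 = 90
Hollow-Sutton-Quarry-Upland-Vale-Pine-Hollow: 8+14+23+8+19+4 = 76
Hollow-Sutton-Quarry-Upland-Pine-Vale-Hollow: 8+14+23+15+19+21 = 100
… (46 more)
The minimum is 64.
One optimal route: Hollow → Sutton → Upland → Vale → Quarry → Pine → Hollow (or its reverse).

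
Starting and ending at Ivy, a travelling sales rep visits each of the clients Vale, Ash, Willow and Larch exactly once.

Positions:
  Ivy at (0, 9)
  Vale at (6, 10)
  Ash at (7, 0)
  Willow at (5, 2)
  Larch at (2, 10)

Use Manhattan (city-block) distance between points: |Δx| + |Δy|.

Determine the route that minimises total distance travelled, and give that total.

With 4 stops there are 4!/2 = 12 distinct round trips (a route and its reverse cost the same).
Ivy - Vale - Ash - Willow - Larch - Ivy: 7+11+4+11+3 = 36
Ivy - Vale - Ash - Larch - Willow - Ivy: 7+11+15+11+12 = 56
Ivy - Vale - Willow - Ash - Larch - Ivy: 7+9+4+15+3 = 38
Ivy - Vale - Willow - Larch - Ash - Ivy: 7+9+11+15+16 = 58
Ivy - Vale - Larch - Ash - Willow - Ivy: 7+4+15+4+12 = 42
Ivy - Vale - Larch - Willow - Ash - Ivy: 7+4+11+4+16 = 42
Ivy - Ash - Vale - Willow - Larch - Ivy: 16+11+9+11+3 = 50
Ivy - Ash - Vale - Larch - Willow - Ivy: 16+11+4+11+12 = 54
Ivy - Ash - Willow - Vale - Larch - Ivy: 16+4+9+4+3 = 36
Ivy - Ash - Larch - Vale - Willow - Ivy: 16+15+4+9+12 = 56
Ivy - Willow - Vale - Ash - Larch - Ivy: 12+9+11+15+3 = 50
Ivy - Willow - Ash - Vale - Larch - Ivy: 12+4+11+4+3 = 34
The minimum is 34.
One optimal route: Ivy → Willow → Ash → Vale → Larch → Ivy (or its reverse).

Shortest round trip = 34.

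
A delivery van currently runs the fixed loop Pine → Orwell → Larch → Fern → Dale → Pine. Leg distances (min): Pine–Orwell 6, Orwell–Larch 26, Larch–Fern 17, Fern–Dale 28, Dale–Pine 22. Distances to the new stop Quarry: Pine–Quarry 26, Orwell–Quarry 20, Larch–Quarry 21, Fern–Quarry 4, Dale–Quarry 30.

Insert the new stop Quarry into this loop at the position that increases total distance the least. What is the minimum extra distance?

Insertion cost between consecutive stops i–j is d(i,Quarry) + d(Quarry,j) − d(i,j):
  between Pine and Orwell: 26 + 20 − 6 = 40
  between Orwell and Larch: 20 + 21 − 26 = 15
  between Larch and Fern: 21 + 4 − 17 = 8
  between Fern and Dale: 4 + 30 − 28 = 6
  between Dale and Pine: 30 + 26 − 22 = 34
Cheapest insertion is between Fern and Dale, adding 6.
New total = 99 + 6 = 105.

+6 min — insert Quarry between Fern and Dale.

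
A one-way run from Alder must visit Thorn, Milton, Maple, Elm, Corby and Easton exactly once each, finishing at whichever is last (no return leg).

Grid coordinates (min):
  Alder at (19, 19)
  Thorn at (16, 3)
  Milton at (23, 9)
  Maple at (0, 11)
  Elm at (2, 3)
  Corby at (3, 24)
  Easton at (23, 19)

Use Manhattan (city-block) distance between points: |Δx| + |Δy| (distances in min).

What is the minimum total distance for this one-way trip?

There are 6! = 720 possible orderings.
Alder → Thorn → Milton → Maple → Elm → Corby → Easton: 19+13+25+10+22+25 = 114
Alder → Thorn → Milton → Maple → Elm → Easton → Corby: 19+13+25+10+37+25 = 129
Alder → Thorn → Milton → Maple → Corby → Elm → Easton: 19+13+25+16+22+37 = 132
Alder → Thorn → Milton → Maple → Corby → Easton → Elm: 19+13+25+16+25+37 = 135
Alder → Thorn → Milton → Maple → Easton → Elm → Corby: 19+13+25+31+37+22 = 147
Alder → Thorn → Milton → Maple → Easton → Corby → Elm: 19+13+25+31+25+22 = 135
Alder → Thorn → Milton → Elm → Maple → Corby → Easton: 19+13+27+10+16+25 = 110
Alder → Thorn → Milton → Elm → Maple → Easton → Corby: 19+13+27+10+31+25 = 125
… (712 more)
Alder → Easton → Milton → Thorn → Elm → Maple → Corby: 4+10+13+14+10+16 = 67  ← best
The minimum is 67.
One shortest path: Alder → Easton → Milton → Thorn → Elm → Maple → Corby.

Minimum one-way distance = 67 min.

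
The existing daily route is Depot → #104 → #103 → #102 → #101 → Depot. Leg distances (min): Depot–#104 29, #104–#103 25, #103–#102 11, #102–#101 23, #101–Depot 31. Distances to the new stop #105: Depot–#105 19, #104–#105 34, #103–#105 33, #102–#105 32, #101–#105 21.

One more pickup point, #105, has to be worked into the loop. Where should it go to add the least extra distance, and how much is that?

Insertion cost between consecutive stops i–j is d(i,#105) + d(#105,j) − d(i,j):
  between Depot and #104: 19 + 34 − 29 = 24
  between #104 and #103: 34 + 33 − 25 = 42
  between #103 and #102: 33 + 32 − 11 = 54
  between #102 and #101: 32 + 21 − 23 = 30
  between #101 and Depot: 21 + 19 − 31 = 9
Cheapest insertion is between #101 and Depot, adding 9.
New total = 119 + 9 = 128.

Minimum extra distance: 9 min, inserting #105 between #101 and Depot.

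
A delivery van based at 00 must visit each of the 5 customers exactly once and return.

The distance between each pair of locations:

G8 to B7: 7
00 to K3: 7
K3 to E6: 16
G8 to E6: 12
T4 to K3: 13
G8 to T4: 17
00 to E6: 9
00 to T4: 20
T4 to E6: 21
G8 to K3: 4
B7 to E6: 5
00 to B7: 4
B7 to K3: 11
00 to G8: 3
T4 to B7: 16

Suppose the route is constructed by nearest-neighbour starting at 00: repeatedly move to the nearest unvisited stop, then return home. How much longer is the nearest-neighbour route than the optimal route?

00: G8=3, B7=4, K3=7, E6=9, T4=20 ⇒ G8
G8: K3=4, B7=7, E6=12, T4=17 ⇒ K3
K3: B7=11, T4=13, E6=16 ⇒ B7
B7: E6=5, T4=16 ⇒ E6
E6: T4=21 ⇒ T4
NN route 00 → G8 → K3 → B7 → E6 → T4 → 00 costs 64.
Optimal: 00 → G8 → K3 → T4 → B7 → E6 → 00 costs 50 (by enumerating all 60 distinct tours).
Excess = 64 − 50 = 14.

Excess over optimum: 14.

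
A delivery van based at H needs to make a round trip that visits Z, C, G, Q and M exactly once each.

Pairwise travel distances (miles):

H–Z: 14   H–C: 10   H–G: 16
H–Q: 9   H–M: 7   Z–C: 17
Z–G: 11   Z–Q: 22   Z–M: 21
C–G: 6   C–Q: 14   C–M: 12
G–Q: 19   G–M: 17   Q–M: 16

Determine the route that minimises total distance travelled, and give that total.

Minimum total distance: 67 miles.

With 5 stops there are 5!/2 = 60 distinct round trips (a route and its reverse cost the same).
H - Z - C - G - Q - M - H: 14+17+6+19+16+7 = 79
H - Z - C - G - M - Q - H: 14+17+6+17+16+9 = 79
H - Z - C - Q - G - M - H: 14+17+14+19+17+7 = 88
H - Z - C - Q - M - G - H: 14+17+14+16+17+16 = 94
H - Z - C - M - G - Q - H: 14+17+12+17+19+9 = 88
H - Z - C - M - Q - G - H: 14+17+12+16+19+16 = 94
H - Z - G - C - Q - M - H: 14+11+6+14+16+7 = 68
H - Z - G - C - M - Q - H: 14+11+6+12+16+9 = 68
H - Z - G - Q - C - M - H: 14+11+19+14+12+7 = 77
H - Z - G - Q - M - C - H: 14+11+19+16+12+10 = 82
H - Z - G - M - C - Q - H: 14+11+17+12+14+9 = 77
H - Z - G - M - Q - C - H: 14+11+17+16+14+10 = 82
H - Z - Q - C - G - M - H: 14+22+14+6+17+7 = 80
H - Z - Q - C - M - G - H: 14+22+14+12+17+16 = 95
… (46 more)
H - Q - Z - G - C - M - H: 9+22+11+6+12+7 = 67  ← best
The minimum is 67.
One optimal route: H → Q → Z → G → C → M → H (or its reverse).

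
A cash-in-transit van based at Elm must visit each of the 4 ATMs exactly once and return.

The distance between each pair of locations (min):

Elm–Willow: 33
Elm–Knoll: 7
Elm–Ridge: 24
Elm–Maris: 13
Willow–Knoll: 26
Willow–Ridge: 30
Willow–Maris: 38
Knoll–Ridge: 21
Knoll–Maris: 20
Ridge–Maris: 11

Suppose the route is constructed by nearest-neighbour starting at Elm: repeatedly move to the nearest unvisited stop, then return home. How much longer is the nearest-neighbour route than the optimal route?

14 min longer than the optimal tour.

From Elm: Knoll=7, Maris=13, Ridge=24, Willow=33 → choose Knoll (7).
From Knoll: Maris=20, Ridge=21, Willow=26 → choose Maris (20).
From Maris: Ridge=11, Willow=38 → choose Ridge (11).
From Ridge: Willow=30 → choose Willow (30).
NN route Elm → Knoll → Maris → Ridge → Willow → Elm costs 101.
Optimal: Elm → Knoll → Willow → Ridge → Maris → Elm costs 87 (by enumerating all 12 distinct tours).
Excess = 101 − 87 = 14.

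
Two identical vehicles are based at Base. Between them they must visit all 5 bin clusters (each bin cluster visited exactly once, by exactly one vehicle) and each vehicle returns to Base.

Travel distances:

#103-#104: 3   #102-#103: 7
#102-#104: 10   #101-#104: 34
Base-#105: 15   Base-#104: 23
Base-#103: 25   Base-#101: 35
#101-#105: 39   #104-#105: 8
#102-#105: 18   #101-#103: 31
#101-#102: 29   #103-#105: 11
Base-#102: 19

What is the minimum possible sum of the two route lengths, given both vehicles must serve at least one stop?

Minimum combined distance: 122.

There are 2^4 − 1 = 15 ways to divide the 5 stops into two non-empty groups. For each, the best each vehicle can do is its own shortest tour through its group:
  {#101} + {#102, #103, #104, #105}: 70 + 52 = 122
  {#102} + {#101, #103, #104, #105}: 38 + 92 = 130
  {#101, #102} + {#103, #104, #105}: 83 + 51 = 134
  {#103} + {#101, #102, #104, #105}: 50 + 97 = 147
  {#101, #103} + {#102, #104, #105}: 91 + 52 = 143
  {#102, #103} + {#101, #104, #105}: 51 + 92 = 143
  … (15 splits in total)
Best: vehicle 1 Base → #101 → Base = 70; vehicle 2 Base → #102 → #103 → #104 → #105 → Base = 52; combined 122.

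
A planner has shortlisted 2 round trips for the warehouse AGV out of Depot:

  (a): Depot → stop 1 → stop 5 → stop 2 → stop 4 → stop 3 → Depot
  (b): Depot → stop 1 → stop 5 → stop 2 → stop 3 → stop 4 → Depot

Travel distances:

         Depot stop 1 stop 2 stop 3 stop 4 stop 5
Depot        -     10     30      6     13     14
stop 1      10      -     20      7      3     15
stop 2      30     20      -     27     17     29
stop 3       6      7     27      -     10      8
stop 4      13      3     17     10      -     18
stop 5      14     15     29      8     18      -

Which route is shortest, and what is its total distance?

Shortest is (a), total 87.

(a): 10 + 15 + 29 + 17 + 10 + 6 = 87
(b): 10 + 15 + 29 + 27 + 10 + 13 = 104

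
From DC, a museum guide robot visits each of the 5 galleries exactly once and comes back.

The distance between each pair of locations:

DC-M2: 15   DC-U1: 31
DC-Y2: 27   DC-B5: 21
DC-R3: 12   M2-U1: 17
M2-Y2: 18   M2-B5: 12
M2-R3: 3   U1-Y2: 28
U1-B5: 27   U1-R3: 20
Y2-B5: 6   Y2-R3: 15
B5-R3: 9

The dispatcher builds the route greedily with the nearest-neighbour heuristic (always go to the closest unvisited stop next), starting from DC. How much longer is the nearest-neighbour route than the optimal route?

DC: R3=12, M2=15, B5=21, Y2=27, U1=31 ⇒ R3
R3: M2=3, B5=9, Y2=15, U1=20 ⇒ M2
M2: B5=12, U1=17, Y2=18 ⇒ B5
B5: Y2=6, U1=27 ⇒ Y2
Y2: U1=28 ⇒ U1
NN route DC → R3 → M2 → B5 → Y2 → U1 → DC costs 92.
Optimal: DC → M2 → U1 → Y2 → B5 → R3 → DC costs 87 (by enumerating all 60 distinct tours).
Excess = 92 − 87 = 5.

The nearest-neighbour route is 5 longer than optimal.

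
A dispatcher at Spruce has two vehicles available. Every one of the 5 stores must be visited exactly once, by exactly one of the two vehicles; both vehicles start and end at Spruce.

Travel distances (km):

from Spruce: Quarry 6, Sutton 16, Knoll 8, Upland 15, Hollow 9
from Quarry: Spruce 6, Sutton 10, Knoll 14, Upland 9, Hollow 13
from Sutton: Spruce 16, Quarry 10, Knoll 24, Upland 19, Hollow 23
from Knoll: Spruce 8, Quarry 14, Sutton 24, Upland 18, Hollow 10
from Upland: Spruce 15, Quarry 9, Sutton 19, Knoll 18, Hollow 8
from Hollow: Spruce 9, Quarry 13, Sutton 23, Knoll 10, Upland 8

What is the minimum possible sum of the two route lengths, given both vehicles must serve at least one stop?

Try each way of splitting the stops between the two vehicles (each non-empty) and, for each split, find the best tour for each vehicle:
  {Quarry} + {Sutton, Knoll, Upland, Hollow}: 12 + 61 = 73
  {Sutton} + {Quarry, Knoll, Upland, Hollow}: 32 + 41 = 73
  {Quarry, Sutton} + {Knoll, Upland, Hollow}: 32 + 41 = 73
  {Knoll} + {Quarry, Sutton, Upland, Hollow}: 16 + 52 = 68
  {Quarry, Knoll} + {Sutton, Upland, Hollow}: 28 + 52 = 80
  {Sutton, Knoll} + {Quarry, Upland, Hollow}: 48 + 32 = 80
  … (15 splits in total)
Best: vehicle 1 Spruce → Knoll → Spruce = 16; vehicle 2 Spruce → Quarry → Sutton → Upland → Hollow → Spruce = 52; combined 68.

68 km — the smallest possible combined total.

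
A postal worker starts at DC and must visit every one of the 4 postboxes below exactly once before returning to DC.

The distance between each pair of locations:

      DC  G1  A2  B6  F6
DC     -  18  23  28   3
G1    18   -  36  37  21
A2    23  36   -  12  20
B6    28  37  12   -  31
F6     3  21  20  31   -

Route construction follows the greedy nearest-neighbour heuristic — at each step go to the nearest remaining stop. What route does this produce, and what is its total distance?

90 along DC → F6 → A2 → B6 → G1 → DC.

At DC the remaining stops are F6 3, G1 18, A2 23, B6 28; go to F6.
At F6 the remaining stops are A2 20, G1 21, B6 31; go to A2.
At A2 the remaining stops are B6 12, G1 36; go to B6.
At B6 the remaining stops are G1 37; go to G1.
Return G1→DC: 18.
Total = 3 + 20 + 12 + 37 + 18 = 90.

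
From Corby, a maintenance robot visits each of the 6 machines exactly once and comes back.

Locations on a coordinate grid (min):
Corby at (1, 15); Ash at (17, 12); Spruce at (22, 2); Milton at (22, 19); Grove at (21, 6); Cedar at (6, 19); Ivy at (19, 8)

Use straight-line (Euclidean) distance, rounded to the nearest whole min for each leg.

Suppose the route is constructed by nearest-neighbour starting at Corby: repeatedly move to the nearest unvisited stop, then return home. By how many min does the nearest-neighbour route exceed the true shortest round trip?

Corby: Cedar=6, Ash=16, Ivy=19, Milton=21, Grove=22, Spruce=25 ⇒ Cedar
Cedar: Ash=13, Milton=16, Ivy=17, Grove=20, Spruce=23 ⇒ Ash
Ash: Ivy=4, Grove=7, Milton=9, Spruce=11 ⇒ Ivy
Ivy: Grove=3, Spruce=7, Milton=11 ⇒ Grove
Grove: Spruce=4, Milton=13 ⇒ Spruce
Spruce: Milton=17 ⇒ Milton
NN route Corby → Cedar → Ash → Ivy → Grove → Spruce → Milton → Corby costs 68.
Optimal: Corby → Ash → Ivy → Spruce → Grove → Milton → Cedar → Corby costs 66 (by enumerating all 360 distinct tours).
Excess = 68 − 66 = 2.

The nearest-neighbour route is 2 min longer than optimal.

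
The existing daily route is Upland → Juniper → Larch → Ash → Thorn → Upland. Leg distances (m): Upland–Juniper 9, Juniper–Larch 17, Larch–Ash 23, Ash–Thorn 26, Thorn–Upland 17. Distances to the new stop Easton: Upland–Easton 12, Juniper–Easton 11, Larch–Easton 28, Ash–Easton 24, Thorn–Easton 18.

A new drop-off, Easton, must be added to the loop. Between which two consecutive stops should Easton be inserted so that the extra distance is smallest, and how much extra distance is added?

Insertion cost between consecutive stops i–j is d(i,Easton) + d(Easton,j) − d(i,j):
  between Upland and Juniper: 12 + 11 − 9 = 14
  between Juniper and Larch: 11 + 28 − 17 = 22
  between Larch and Ash: 28 + 24 − 23 = 29
  between Ash and Thorn: 24 + 18 − 26 = 16
  between Thorn and Upland: 18 + 12 − 17 = 13
Cheapest insertion is between Thorn and Upland, adding 13.
New total = 92 + 13 = 105.

Minimum extra distance: 13 m, inserting Easton between Thorn and Upland.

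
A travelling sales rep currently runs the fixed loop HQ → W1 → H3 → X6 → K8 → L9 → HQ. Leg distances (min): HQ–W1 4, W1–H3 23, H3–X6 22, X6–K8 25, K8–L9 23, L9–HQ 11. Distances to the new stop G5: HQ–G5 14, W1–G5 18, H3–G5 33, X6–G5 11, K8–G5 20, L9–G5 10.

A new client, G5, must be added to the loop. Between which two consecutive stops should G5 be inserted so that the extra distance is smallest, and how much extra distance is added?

+6 min — insert G5 between X6 and K8.

Insertion cost between consecutive stops i–j is d(i,G5) + d(G5,j) − d(i,j):
  between HQ and W1: 14 + 18 − 4 = 28
  between W1 and H3: 18 + 33 − 23 = 28
  between H3 and X6: 33 + 11 − 22 = 22
  between X6 and K8: 11 + 20 − 25 = 6
  between K8 and L9: 20 + 10 − 23 = 7
  between L9 and HQ: 10 + 14 − 11 = 13
Cheapest insertion is between X6 and K8, adding 6.
New total = 108 + 6 = 114.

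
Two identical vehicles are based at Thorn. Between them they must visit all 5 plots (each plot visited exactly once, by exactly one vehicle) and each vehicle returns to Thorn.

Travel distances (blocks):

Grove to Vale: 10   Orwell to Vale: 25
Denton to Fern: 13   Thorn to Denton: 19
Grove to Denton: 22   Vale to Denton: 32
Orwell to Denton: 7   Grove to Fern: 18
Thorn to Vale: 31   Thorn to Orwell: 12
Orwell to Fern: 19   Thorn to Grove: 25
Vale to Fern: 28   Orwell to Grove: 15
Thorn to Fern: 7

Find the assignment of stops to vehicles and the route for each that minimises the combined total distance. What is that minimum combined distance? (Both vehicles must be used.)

There are 2^4 − 1 = 15 ways to divide the 5 stops into two non-empty groups. For each, the best each vehicle can do is its own shortest tour through its group:
  {Orwell} + {Grove, Vale, Denton, Fern}: 24 + 83 = 107
  {Grove} + {Orwell, Vale, Denton, Fern}: 50 + 83 = 133
  {Orwell, Grove} + {Vale, Denton, Fern}: 52 + 83 = 135
  {Vale} + {Orwell, Grove, Denton, Fern}: 62 + 66 = 128
  {Orwell, Vale} + {Grove, Denton, Fern}: 68 + 66 = 134
  {Grove, Vale} + {Orwell, Denton, Fern}: 66 + 39 = 105
  … (15 splits in total)
  {Orwell, Grove, Vale, Denton} + {Fern}: 82 + 14 = 96  ← best
Best: vehicle 1 Thorn → Orwell → Denton → Grove → Vale → Thorn = 82; vehicle 2 Thorn → Fern → Thorn = 14; combined 96.

96 blocks — the smallest possible combined total.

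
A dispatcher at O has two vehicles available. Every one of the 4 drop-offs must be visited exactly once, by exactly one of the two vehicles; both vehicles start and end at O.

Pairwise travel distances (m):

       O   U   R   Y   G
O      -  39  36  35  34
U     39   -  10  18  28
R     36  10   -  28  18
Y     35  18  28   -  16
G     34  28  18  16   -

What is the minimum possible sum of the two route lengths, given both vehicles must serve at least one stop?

Check every non-empty split of the stops between the two vehicles; for each half take its own optimal tour:
  {U} + {R, Y, G}: 78 + 105 = 183
  {R} + {U, Y, G}: 72 + 107 = 179
  {U, R} + {Y, G}: 85 + 85 = 170
  {Y} + {U, R, G}: 70 + 101 = 171
  {U, Y} + {R, G}: 92 + 88 = 180
  {R, Y} + {U, G}: 99 + 101 = 200
  … (7 splits in total)
  {U, R, Y} + {G}: 99 + 68 = 167  ← best
Best: vehicle 1 O → R → U → Y → O = 99; vehicle 2 O → G → O = 68; combined 167.

Minimum combined distance: 167 m.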